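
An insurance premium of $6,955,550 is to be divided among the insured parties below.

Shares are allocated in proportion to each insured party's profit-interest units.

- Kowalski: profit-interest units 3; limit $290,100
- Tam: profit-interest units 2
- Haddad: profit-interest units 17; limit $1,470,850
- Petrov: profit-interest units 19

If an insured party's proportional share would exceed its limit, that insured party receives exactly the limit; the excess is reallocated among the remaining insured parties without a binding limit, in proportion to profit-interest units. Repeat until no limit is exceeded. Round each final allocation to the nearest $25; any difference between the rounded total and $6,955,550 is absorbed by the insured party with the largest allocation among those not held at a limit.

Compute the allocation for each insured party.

Sum of profit-interest units: 41.
Pro-rata shares before constraints: Kowalski 508,942.68; Tam 339,295.12; Haddad 2,884,008.54; Petrov 3,223,303.66.
Cap binds for Kowalski ($290,100), Haddad ($1,470,850); balance $5,194,600 reallocated over remaining profit-interest units 21.
Remaining shares: Tam 494,723.81 → $494,725; Petrov 4,699,876.19 → $4,699,875.

Kowalski: $290,100 · Tam: $494,725 · Haddad: $1,470,850 · Petrov: $4,699,875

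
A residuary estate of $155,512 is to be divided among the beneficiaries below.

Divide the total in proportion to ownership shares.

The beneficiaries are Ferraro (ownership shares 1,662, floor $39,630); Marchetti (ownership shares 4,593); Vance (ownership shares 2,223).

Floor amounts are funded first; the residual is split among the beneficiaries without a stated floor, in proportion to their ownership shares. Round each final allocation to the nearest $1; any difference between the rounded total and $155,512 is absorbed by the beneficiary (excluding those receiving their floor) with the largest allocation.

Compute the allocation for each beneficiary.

Ferraro: $39,630 · Marchetti: $78,088 · Vance: $37,794

Guaranteed amounts: Ferraro $39,630. Residual $115,882.
Residual split over remaining ownership shares 6,816: Marchetti 78,087.74 → $78,088; Vance 37,794.26 → $37,794.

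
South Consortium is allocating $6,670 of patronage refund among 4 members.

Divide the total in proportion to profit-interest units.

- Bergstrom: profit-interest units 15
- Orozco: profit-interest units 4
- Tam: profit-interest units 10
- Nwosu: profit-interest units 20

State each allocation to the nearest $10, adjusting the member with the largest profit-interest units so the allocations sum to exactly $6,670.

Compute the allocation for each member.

Sum of profit-interest units: 49.
Unrounded shares: Bergstrom 15/49 × $6,670 = 2,041.84; Orozco 4/49 × $6,670 = 544.49; Tam 10/49 × $6,670 = 1,361.22; Nwosu 20/49 × $6,670 = 2,722.45.
After rounding ($10): Bergstrom $2,040; Orozco $540; Tam $1,360; Nwosu $2,720. Sum = $6,660.
Difference $6,670 − $6,660 = +$10 applied to largest profit-interest units (Nwosu): Nwosu becomes $2,730.

Bergstrom: $2,040; Orozco: $540; Tam: $1,360; Nwosu: $2,730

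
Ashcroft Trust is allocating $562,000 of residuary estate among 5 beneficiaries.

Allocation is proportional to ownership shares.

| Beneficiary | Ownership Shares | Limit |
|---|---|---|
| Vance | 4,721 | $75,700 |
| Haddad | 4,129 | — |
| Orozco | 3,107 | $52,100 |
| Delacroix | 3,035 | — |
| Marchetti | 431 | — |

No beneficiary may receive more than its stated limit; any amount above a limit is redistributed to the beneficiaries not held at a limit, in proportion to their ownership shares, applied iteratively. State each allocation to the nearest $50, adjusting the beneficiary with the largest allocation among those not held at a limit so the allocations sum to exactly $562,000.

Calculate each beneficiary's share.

Combined ownership shares = 15,423.
Proportional shares (ignoring caps): Vance 172,028.92; Haddad 150,456.98; Orozco 113,216.24; Delacroix 110,592.62; Marchetti 15,705.25.
Cap binds for Vance ($75,700), Orozco ($52,100); remaining pool $434,200 reallocated over remaining ownership shares 7,595.
Shares after redistribution: Haddad 236,051.59 → $236,050; Delacroix 173,508.49 → $173,500; Marchetti 24,639.92 → $24,650.

Vance: $75,700 | Haddad: $236,050 | Orozco: $52,100 | Delacroix: $173,500 | Marchetti: $24,650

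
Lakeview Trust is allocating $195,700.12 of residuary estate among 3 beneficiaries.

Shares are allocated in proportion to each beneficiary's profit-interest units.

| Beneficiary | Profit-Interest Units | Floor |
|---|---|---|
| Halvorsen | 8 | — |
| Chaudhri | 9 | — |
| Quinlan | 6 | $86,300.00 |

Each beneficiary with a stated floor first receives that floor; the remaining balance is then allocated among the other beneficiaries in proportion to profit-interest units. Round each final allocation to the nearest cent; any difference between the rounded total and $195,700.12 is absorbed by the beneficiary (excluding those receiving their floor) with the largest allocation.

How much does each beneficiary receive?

Fund the minimums — Quinlan $86,300.00. Remaining pool $109,400.12.
Remaining pool split over remaining profit-interest units 17: Halvorsen 51,482.4094 → $51,482.41; Chaudhri 57,917.7106 → $57,917.71.

Halvorsen: $51,482.41 | Chaudhri: $57,917.71 | Quinlan: $86,300.00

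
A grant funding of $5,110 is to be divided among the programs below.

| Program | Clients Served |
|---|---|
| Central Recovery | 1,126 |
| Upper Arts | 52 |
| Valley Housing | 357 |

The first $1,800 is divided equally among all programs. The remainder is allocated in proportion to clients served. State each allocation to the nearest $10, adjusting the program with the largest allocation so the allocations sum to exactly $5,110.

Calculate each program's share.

Equal tier: $1,800 ÷ 3 = $600 apiece.
Remainder $3,310 by clients served (total 1,535): Central Recovery 2,428.05 → $2,430; Upper Arts 112.13 → $110; Valley Housing 769.82 → $770.
Totals: Central Recovery $600 + $2,430 = $3,030; Upper Arts $600 + $110 = $710; Valley Housing $600 + $770 = $1,370.

Central Recovery: $3,030 · Upper Arts: $710 · Valley Housing: $1,370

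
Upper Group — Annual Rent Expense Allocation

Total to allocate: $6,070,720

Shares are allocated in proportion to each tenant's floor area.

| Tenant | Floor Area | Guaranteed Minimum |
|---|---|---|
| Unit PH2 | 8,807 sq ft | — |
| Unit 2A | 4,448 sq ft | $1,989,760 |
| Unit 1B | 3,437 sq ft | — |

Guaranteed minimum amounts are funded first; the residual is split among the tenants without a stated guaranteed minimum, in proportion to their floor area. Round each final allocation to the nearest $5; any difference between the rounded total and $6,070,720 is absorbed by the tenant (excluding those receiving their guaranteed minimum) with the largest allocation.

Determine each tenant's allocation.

Unit PH2: $2,935,400 · Unit 2A: $1,989,760 · Unit 1B: $1,145,560

Minimums first: Unit 2A $1,989,760. Balance $4,080,960.
Balance split over remaining floor area 12,244: Unit PH2 2,935,398.13 → $2,935,400; Unit 1B 1,145,561.87 → $1,145,560.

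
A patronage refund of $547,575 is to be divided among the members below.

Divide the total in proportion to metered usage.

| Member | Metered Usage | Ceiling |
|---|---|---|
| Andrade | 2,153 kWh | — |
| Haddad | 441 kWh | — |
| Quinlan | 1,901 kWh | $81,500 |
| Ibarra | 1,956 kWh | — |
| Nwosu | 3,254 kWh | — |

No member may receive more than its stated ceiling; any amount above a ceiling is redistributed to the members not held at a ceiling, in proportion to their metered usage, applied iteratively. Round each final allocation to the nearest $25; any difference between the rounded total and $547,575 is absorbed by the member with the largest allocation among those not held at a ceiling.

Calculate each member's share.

Total metered usage = 9,705.
Proportional shares (ignoring caps): Andrade 121,476.45; Haddad 24,882.08; Quinlan 107,258.12; Ibarra 110,361.33; Nwosu 183,597.02.
Held at cap: Quinlan ($81,500); residual $466,075 reallocated over remaining metered usage 7,804.
Redistributed shares: Andrade 128,582.71 → $128,575; Haddad 26,337.66 → $26,350; Ibarra 116,817.36 → $116,825; Nwosu 194,337.27 → $194,325.

Andrade: $128,575; Haddad: $26,350; Quinlan: $81,500; Ibarra: $116,825; Nwosu: $194,325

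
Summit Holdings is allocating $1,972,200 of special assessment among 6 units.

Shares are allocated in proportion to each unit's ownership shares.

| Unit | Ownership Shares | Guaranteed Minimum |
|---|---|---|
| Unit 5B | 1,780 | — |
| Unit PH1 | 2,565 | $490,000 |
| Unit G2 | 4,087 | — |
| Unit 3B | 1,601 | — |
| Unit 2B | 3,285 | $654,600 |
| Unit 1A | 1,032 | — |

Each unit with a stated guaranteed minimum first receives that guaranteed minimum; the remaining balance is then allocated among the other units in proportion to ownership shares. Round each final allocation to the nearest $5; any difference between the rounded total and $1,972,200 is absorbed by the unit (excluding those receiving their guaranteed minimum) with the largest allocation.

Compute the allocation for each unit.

Unit 5B: $173,310; Unit PH1: $490,000; Unit G2: $397,930; Unit 3B: $155,880; Unit 2B: $654,600; Unit 1A: $100,480

Minimums first: Unit PH1 $490,000; Unit 2B $654,600. Residual $827,600.
Residual split over remaining ownership shares 8,500: Unit 5B 173,309.18 → $173,310; Unit G2 397,929.55 → $397,930; Unit 3B 155,880.89 → $155,880; Unit 1A 100,480.38 → $100,480.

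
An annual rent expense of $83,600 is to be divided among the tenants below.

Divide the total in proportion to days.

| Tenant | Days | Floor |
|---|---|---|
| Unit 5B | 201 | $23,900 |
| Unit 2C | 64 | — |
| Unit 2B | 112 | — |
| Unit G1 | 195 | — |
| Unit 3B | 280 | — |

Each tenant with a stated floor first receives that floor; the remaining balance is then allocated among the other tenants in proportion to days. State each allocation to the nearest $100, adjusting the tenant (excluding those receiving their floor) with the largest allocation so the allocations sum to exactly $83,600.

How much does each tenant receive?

Unit 5B: $23,900 | Unit 2C: $5,900 | Unit 2B: $10,300 | Unit G1: $17,900 | Unit 3B: $25,600

Fund the minimums — Unit 5B $23,900. Balance $59,700.
Balance split over remaining days 651: Unit 2C 5,869.12 → $5,900; Unit 2B 10,270.97 → $10,300; Unit G1 17,882.49 → $17,900; Unit 3B 25,677.42 → $25,700.
Rounding difference −$100 applied to Unit 3B → $25,600.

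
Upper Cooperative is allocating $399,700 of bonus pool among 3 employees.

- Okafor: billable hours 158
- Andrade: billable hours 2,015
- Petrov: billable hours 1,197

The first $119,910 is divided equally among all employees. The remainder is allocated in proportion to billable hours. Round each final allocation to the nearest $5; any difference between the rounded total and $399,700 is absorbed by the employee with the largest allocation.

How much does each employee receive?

Okafor: $53,090; Andrade: $207,260; Petrov: $139,350

Equal tier: $119,910 ÷ 3 = $39,970 apiece.
Remainder $279,790 by billable hours (total 3,370): Okafor 13,117.75 → $13,120; Andrade 167,292.83 → $167,295; Petrov 99,379.42 → $99,380.
Rounding difference −$5 on remainder applied to Andrade.
Totals: Okafor $39,970 + $13,120 = $53,090; Andrade $39,970 + $167,290 = $207,260; Petrov $39,970 + $99,380 = $139,350.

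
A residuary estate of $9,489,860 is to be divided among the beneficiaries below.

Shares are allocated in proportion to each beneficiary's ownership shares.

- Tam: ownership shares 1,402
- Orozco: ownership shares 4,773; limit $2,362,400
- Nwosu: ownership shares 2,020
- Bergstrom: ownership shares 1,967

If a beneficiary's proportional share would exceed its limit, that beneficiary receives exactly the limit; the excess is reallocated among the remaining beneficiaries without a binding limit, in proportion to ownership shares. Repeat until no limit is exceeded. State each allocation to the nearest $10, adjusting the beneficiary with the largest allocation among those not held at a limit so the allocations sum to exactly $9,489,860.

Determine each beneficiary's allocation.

Tam: $1,854,280; Orozco: $2,362,400; Nwosu: $2,671,640; Bergstrom: $2,601,540

Sum of ownership shares: 10,162.
Pro-rata shares before constraints: Tam 1,309,268.23; Orozco 4,457,301.89; Nwosu 1,886,392.17; Bergstrom 1,836,897.72.
Cap binds for Orozco ($2,362,400); balance $7,127,460 reallocated over remaining ownership shares 5,389.
Shares after redistribution: Tam 1,854,277.03 → $1,854,280; Nwosu 2,671,640.23 → $2,671,640; Bergstrom 2,601,542.74 → $2,601,540.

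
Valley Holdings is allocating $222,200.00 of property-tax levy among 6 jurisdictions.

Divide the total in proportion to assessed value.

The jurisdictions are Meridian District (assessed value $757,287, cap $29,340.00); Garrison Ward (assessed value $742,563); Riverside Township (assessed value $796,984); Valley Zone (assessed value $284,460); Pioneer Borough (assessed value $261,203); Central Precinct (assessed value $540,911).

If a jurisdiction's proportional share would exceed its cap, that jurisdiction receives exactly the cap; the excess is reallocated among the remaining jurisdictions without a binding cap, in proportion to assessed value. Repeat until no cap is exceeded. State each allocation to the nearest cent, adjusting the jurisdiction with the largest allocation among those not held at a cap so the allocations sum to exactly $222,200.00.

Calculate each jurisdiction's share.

Meridian District: $29,340.00 · Garrison Ward: $54,533.17 · Riverside Township: $58,529.80 · Valley Zone: $20,890.49 · Pioneer Borough: $19,182.52 · Central Precinct: $39,724.02

Combined assessed value = 3,383,408.
Unconstrained shares: Meridian District 49,733.6329; Garrison Ward 48,766.6573; Riverside Township 52,340.6709; Valley Zone 18,681.4632; Pioneer Borough 17,154.0963; Central Precinct 35,523.4793.
Held at cap: Meridian District ($29,340.00); residual $192,860.00 reallocated over remaining assessed value 2,626,121.
Remaining shares: Garrison Ward 54,533.1690 → $54,533.17; Riverside Township 58,529.7990 → $58,529.80; Valley Zone 20,890.4904 → $20,890.49; Pioneer Borough 19,182.5169 → $19,182.52; Central Precinct 39,724.0247 → $39,724.02.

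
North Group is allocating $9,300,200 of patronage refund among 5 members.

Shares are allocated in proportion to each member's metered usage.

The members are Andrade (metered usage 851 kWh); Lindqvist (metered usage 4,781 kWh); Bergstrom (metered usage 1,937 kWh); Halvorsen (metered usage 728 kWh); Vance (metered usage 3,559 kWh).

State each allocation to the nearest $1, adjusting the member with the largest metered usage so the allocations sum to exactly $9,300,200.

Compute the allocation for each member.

Andrade: $667,550 | Lindqvist: $3,750,358 | Bergstrom: $1,519,441 | Halvorsen: $571,065 | Vance: $2,791,786

Sum of metered usage: 11,856.
Pro-rata amounts: Andrade 851/11,856 × $9,300,200 = 667,549.78; Lindqvist 4,781/11,856 × $9,300,200 = 3,750,358.99; Bergstrom 1,937/11,856 × $9,300,200 = 1,519,440.57; Halvorsen 728/11,856 × $9,300,200 = 571,064.91; Vance 3,559/11,856 × $9,300,200 = 2,791,785.75.
After rounding ($1): Andrade $667,550; Lindqvist $3,750,359; Bergstrom $1,519,441; Halvorsen $571,065; Vance $2,791,786. Sum = $9,300,201.
Difference $9,300,200 − $9,300,201 = −$1 applied to largest metered usage (Lindqvist): Lindqvist becomes $3,750,358.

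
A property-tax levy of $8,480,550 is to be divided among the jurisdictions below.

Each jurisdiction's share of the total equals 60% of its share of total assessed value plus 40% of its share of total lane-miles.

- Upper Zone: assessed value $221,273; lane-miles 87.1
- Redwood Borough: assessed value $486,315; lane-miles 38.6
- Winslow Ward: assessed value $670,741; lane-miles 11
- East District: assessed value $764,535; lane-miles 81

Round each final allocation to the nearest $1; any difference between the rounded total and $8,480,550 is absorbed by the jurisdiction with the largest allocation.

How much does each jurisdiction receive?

Totals — assessed value 2,142,864, lane-miles 217.7.
Blended shares (60% assessed value + 40% lane-miles): Upper Zone 0.2220; Redwood Borough 0.2071; Winslow Ward 0.2080; East District 0.3629.
Pro-rata amounts: Upper Zone 1,882,622.65; Redwood Borough 1,756,246.03; Winslow Ward 1,764,108.57; East District 3,077,572.75.
After rounding ($1): Upper Zone $1,882,623; Redwood Borough $1,756,246; Winslow Ward $1,764,109; East District $3,077,573. Sum = $8,480,551.
Difference $8,480,550 − $8,480,551 = −$1 applied to largest allocation (East District): East District becomes $3,077,572.

Upper Zone: $1,882,623; Redwood Borough: $1,756,246; Winslow Ward: $1,764,109; East District: $3,077,572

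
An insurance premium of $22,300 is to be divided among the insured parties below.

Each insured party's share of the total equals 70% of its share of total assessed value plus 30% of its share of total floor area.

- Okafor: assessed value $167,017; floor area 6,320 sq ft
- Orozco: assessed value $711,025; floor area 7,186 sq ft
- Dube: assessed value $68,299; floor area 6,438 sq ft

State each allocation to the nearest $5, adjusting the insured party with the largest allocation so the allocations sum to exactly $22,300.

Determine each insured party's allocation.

Okafor: $4,875; Orozco: $14,140; Dube: $3,285

Totals — assessed value 946,341, floor area 19,944.
Blended shares (70% assessed value + 30% floor area): Okafor 0.2186; Orozco 0.6340; Dube 0.1474.
Unrounded shares: Okafor 4,874.94; Orozco 14,138.90; Dube 3,286.16.
Rounded to nearest $5: Okafor $4,875; Orozco $14,140; Dube $3,285. Sum = $22,300.
Rounded total matches; no reconciliation needed.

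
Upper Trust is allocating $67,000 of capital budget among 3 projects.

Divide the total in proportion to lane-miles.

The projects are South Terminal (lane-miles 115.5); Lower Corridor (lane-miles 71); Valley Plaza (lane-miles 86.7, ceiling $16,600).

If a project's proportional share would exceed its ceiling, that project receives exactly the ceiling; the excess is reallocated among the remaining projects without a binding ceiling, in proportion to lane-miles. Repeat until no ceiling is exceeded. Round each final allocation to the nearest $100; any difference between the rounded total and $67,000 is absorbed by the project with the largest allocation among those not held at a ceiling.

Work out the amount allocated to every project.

South Terminal: $31,200 | Lower Corridor: $19,200 | Valley Plaza: $16,600

Sum of lane-miles: 273.2.
Unconstrained shares: South Terminal 28,325.40; Lower Corridor 17,412.15; Valley Plaza 21,262.45.
Capped: Valley Plaza ($16,600); balance $50,400 reallocated over remaining lane-miles 186.5.
Remaining shares: South Terminal 31,212.87 → $31,200; Lower Corridor 19,187.13 → $19,200.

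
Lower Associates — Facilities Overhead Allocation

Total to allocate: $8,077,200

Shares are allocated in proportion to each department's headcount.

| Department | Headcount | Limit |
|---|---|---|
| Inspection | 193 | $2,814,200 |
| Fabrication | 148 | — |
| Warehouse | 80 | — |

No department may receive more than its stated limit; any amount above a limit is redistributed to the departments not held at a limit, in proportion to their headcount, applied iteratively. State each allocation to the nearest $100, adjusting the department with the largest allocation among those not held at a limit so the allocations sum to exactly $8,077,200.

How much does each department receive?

Inspection: $2,814,200 · Fabrication: $3,416,300 · Warehouse: $1,846,700

Sum of headcount: 421.
Pro-rata shares before constraints: Inspection 3,702,849.41; Fabrication 2,839,490.74; Warehouse 1,534,859.86.
Held at cap: Inspection ($2,814,200); balance $5,263,000 reallocated over remaining headcount 228.
Shares after redistribution: Fabrication 3,416,333.33 → $3,416,300; Warehouse 1,846,666.67 → $1,846,700.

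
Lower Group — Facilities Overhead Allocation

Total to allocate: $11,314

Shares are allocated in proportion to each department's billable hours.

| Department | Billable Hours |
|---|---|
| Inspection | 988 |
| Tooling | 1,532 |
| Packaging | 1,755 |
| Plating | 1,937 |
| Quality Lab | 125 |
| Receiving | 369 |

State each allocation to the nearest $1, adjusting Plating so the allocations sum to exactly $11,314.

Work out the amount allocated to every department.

Inspection: $1,667 · Tooling: $2,585 · Packaging: $2,961 · Plating: $3,267 · Quality Lab: $211 · Receiving: $623

Combined billable hours = 6,706.
Raw shares: Inspection 988/6,706 × $11,314 = 1,666.90; Tooling 1,532/6,706 × $11,314 = 2,584.71; Packaging 1,755/6,706 × $11,314 = 2,960.94; Plating 1,937/6,706 × $11,314 = 3,268.00; Quality Lab 125/6,706 × $11,314 = 210.89; Receiving 369/6,706 × $11,314 = 622.56.
After rounding ($1): Inspection $1,667; Tooling $2,585; Packaging $2,961; Plating $3,268; Quality Lab $211; Receiving $623. Sum = $11,315.
Difference $11,314 − $11,315 = −$1 applied to Plating: Plating becomes $3,267.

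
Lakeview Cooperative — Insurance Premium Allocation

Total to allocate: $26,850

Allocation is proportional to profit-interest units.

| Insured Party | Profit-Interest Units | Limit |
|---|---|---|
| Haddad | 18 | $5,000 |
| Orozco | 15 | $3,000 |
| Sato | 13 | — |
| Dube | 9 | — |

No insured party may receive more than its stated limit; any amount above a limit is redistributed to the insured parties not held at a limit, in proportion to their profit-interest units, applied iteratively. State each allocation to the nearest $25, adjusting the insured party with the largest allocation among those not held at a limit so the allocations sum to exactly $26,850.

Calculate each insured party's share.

Haddad: $5,000 | Orozco: $3,000 | Sato: $11,150 | Dube: $7,700

Combined profit-interest units = 55.
Pro-rata shares before constraints: Haddad 8,787.27; Orozco 7,322.73; Sato 6,346.36; Dube 4,393.64.
Held at cap: Haddad ($5,000), Orozco ($3,000); balance $18,850 reallocated over remaining profit-interest units 22.
Redistributed shares: Sato 11,138.64 → $11,150; Dube 7,711.36 → $7,700.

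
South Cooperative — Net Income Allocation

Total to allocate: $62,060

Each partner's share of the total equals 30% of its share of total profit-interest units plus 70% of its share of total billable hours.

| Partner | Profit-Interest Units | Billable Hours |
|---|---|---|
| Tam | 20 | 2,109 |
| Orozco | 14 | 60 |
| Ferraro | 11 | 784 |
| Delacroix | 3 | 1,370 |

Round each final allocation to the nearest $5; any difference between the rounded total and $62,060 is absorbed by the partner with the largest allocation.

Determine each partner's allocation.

Profit-interest units total 48; billable hours total 4,323.
Blended shares (30% profit-interest units + 70% billable hours): Tam 0.4665; Orozco 0.0972; Ferraro 0.1957; Delacroix 0.2406.
Pro-rata amounts: Tam 28,950.93; Orozco 6,033.19; Ferraro 12,145.07; Delacroix 14,930.81.
After rounding ($5): Tam $28,950; Orozco $6,035; Ferraro $12,145; Delacroix $14,930. Sum = $62,060.
Sum already equals the total — no adjustment.

Tam: $28,950; Orozco: $6,035; Ferraro: $12,145; Delacroix: $14,930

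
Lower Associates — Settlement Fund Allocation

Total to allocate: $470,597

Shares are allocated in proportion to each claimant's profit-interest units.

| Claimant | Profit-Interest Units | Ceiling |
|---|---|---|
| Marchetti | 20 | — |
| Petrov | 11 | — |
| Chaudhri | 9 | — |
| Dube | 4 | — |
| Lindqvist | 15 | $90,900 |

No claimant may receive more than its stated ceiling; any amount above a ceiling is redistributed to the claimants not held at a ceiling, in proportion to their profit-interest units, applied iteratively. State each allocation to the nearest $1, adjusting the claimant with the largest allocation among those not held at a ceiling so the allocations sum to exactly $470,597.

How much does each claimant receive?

Marchetti: $172,590 | Petrov: $94,924 | Chaudhri: $77,665 | Dube: $34,518 | Lindqvist: $90,900

Profit-interest units total: 59.
Pro-rata shares before constraints: Marchetti 159,524.41; Petrov 87,738.42; Chaudhri 71,785.98; Dube 31,904.88; Lindqvist 119,643.31.
Cap binds for Lindqvist ($90,900); balance $379,697 reallocated over remaining profit-interest units 44.
Remaining shares: Marchetti 172,589.55 → $172,590; Petrov 94,924.25 → $94,924; Chaudhri 77,665.30 → $77,665; Dube 34,517.91 → $34,518.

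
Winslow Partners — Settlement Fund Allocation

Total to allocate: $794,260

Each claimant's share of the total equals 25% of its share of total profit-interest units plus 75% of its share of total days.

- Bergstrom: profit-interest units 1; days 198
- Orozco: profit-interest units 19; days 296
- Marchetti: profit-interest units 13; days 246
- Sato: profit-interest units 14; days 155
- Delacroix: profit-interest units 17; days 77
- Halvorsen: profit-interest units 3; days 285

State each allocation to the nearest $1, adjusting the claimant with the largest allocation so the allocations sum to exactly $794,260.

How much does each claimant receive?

Profit-interest units total 67; days total 1,257.
Combined weights (25% profit-interest units + 75% days): Bergstrom 0.1219; Orozco 0.2475; Marchetti 0.1953; Sato 0.1447; Delacroix 0.1094; Halvorsen 0.1812.
Proportional shares: Bergstrom 96,796.28; Orozco 196,584.51; Marchetti 155,107.47; Sato 114,946.03; Delacroix 86,872.63; Halvorsen 143,953.08.
At nearest $1: Bergstrom $96,796; Orozco $196,585; Marchetti $155,107; Sato $114,946; Delacroix $86,873; Halvorsen $143,953. Sum = $794,260.
Rounded total matches; no reconciliation needed.

Bergstrom: $96,796 · Orozco: $196,585 · Marchetti: $155,107 · Sato: $114,946 · Delacroix: $86,873 · Halvorsen: $143,953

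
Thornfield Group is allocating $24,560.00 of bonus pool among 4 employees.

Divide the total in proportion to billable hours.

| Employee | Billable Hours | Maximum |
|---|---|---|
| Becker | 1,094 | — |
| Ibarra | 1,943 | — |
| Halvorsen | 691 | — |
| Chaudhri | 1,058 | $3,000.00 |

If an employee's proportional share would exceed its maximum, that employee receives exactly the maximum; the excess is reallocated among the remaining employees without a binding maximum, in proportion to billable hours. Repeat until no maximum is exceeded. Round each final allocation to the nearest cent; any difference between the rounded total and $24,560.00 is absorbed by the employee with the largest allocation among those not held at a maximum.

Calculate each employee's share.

Becker: $6,326.89 · Ibarra: $11,236.88 · Halvorsen: $3,996.23 · Chaudhri: $3,000.00

Sum of billable hours: 4,786.
Unconstrained shares: Becker 5,614.0075; Ibarra 9,970.7647; Halvorsen 3,545.9590; Chaudhri 5,429.2687.
Held at cap: Chaudhri ($3,000.00); remaining pool $21,560.00 reallocated over remaining billable hours 3,728.
Shares after redistribution: Becker 6,326.8884 → $6,326.89; Ibarra 11,236.8777 → $11,236.88; Halvorsen 3,996.2339 → $3,996.23.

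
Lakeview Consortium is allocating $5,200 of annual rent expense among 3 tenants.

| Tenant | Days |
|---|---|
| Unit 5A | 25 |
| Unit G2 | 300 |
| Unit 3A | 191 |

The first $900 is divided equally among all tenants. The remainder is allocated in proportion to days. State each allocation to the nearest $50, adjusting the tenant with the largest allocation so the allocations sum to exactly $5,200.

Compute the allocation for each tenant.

Unit 5A: $500; Unit G2: $2,800; Unit 3A: $1,900

First tranche $900 split equally: $300 each.
Remainder $4,300 by days (total 516): Unit 5A 208.33 → $200; Unit G2 2,500.00 → $2,500; Unit 3A 1,591.67 → $1,600.
Totals: Unit 5A $300 + $200 = $500; Unit G2 $300 + $2,500 = $2,800; Unit 3A $300 + $1,600 = $1,900.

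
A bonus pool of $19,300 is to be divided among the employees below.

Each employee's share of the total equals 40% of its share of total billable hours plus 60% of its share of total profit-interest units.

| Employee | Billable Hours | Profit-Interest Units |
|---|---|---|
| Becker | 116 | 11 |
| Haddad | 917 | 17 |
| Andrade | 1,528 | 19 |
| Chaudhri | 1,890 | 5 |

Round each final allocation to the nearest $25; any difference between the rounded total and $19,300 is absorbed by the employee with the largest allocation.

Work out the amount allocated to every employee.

Totals — billable hours 4,451, profit-interest units 52.
Composite weights (40% billable hours + 60% profit-interest units): Becker 0.1373; Haddad 0.2786; Andrade 0.3565; Chaudhri 0.2275.
Pro-rata amounts: Becker 2,650.81; Haddad 5,376.25; Andrade 6,881.38; Chaudhri 4,391.56.
At nearest $25: Becker $2,650; Haddad $5,375; Andrade $6,875; Chaudhri $4,400. Sum = $19,300.
No rounding difference to absorb.

Becker: $2,650; Haddad: $5,375; Andrade: $6,875; Chaudhri: $4,400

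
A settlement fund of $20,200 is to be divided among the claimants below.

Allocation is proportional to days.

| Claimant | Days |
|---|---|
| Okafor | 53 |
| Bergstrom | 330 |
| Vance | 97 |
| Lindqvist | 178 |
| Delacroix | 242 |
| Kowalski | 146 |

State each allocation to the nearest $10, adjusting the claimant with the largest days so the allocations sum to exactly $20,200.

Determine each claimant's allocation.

Okafor: $1,020 | Bergstrom: $6,380 | Vance: $1,870 | Lindqvist: $3,440 | Delacroix: $4,670 | Kowalski: $2,820

Sum of days: 1,046.
Unrounded shares: Okafor 53/1,046 × $20,200 = 1,023.52; Bergstrom 330/1,046 × $20,200 = 6,372.85; Vance 97/1,046 × $20,200 = 1,873.23; Lindqvist 178/1,046 × $20,200 = 3,437.48; Delacroix 242/1,046 × $20,200 = 4,673.42; Kowalski 146/1,046 × $20,200 = 2,819.50.
At nearest $10: Okafor $1,020; Bergstrom $6,370; Vance $1,870; Lindqvist $3,440; Delacroix $4,670; Kowalski $2,820. Sum = $20,190.
Difference $20,200 − $20,190 = +$10 applied to largest days (Bergstrom): Bergstrom becomes $6,380.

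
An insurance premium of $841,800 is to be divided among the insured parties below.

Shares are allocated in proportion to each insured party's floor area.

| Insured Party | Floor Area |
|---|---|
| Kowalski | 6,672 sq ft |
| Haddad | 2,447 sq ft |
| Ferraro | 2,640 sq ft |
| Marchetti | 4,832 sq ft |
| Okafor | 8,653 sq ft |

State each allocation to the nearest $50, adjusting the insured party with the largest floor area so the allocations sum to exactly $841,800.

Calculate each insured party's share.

Kowalski: $222,500 | Haddad: $81,600 | Ferraro: $88,050 | Marchetti: $161,150 | Okafor: $288,500

Total floor area = 25,244.
Pro-rata amounts: Kowalski 6,672/25,244 × $841,800 = 222,488.10; Haddad 2,447/25,244 × $841,800 = 81,598.98; Ferraro 2,640/25,244 × $841,800 = 88,034.86; Marchetti 4,832/25,244 × $841,800 = 161,130.47; Okafor 8,653/25,244 × $841,800 = 288,547.59.
After rounding ($50): Kowalski $222,500; Haddad $81,600; Ferraro $88,050; Marchetti $161,150; Okafor $288,550. Sum = $841,850.
Difference $841,800 − $841,850 = −$50 applied to largest floor area (Okafor): Okafor becomes $288,500.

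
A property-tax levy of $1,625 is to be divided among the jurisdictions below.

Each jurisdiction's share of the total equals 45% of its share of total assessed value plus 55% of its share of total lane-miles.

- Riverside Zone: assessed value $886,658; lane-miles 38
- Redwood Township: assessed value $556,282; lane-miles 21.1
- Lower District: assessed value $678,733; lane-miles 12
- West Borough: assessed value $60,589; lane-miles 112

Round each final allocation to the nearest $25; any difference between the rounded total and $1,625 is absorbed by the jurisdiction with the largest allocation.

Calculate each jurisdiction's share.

Riverside Zone: $475 | Redwood Township: $300 | Lower District: $275 | West Borough: $575

Assessed value total 2,182,262; lane-miles total 183.1.
Composite weights (45% assessed value + 55% lane-miles): Riverside Zone 0.2970; Redwood Township 0.1781; Lower District 0.1760; West Borough 0.3489.
Unrounded shares: Riverside Zone 482.59; Redwood Township 289.40; Lower District 286.01; West Borough 567.00.
After rounding ($25): Riverside Zone $475; Redwood Township $300; Lower District $275; West Borough $575. Sum = $1,625.
No rounding difference to absorb.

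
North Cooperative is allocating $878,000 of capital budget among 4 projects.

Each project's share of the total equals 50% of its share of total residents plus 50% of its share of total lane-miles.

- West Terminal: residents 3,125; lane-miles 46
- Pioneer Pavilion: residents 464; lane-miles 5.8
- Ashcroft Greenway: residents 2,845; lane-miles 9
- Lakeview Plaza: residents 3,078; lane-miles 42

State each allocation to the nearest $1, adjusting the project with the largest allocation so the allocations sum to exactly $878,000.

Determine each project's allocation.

Residents total 9,512; lane-miles total 102.8.
Blended shares (50% residents + 50% lane-miles): West Terminal 0.3880; Pioneer Pavilion 0.0526; Ashcroft Greenway 0.1933; Lakeview Plaza 0.3661.
Proportional shares: West Terminal 340,665.40; Pioneer Pavilion 46,183.12; Ashcroft Greenway 169,736.94; Lakeview Plaza 321,414.54.
At nearest $1: West Terminal $340,665; Pioneer Pavilion $46,183; Ashcroft Greenway $169,737; Lakeview Plaza $321,415. Sum = $878,000.
No rounding difference to absorb.

West Terminal: $340,665 · Pioneer Pavilion: $46,183 · Ashcroft Greenway: $169,737 · Lakeview Plaza: $321,415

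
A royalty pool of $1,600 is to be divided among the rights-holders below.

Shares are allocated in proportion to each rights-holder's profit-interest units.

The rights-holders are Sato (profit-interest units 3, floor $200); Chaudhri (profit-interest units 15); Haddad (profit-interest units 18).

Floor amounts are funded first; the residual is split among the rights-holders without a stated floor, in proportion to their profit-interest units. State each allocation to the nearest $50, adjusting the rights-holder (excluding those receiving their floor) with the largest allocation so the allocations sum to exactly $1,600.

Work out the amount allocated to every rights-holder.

Sato: $200; Chaudhri: $650; Haddad: $750

Minimums first: Sato $200. Remaining pool $1,400.
Remaining pool split over remaining profit-interest units 33: Chaudhri 636.36 → $650; Haddad 763.64 → $750.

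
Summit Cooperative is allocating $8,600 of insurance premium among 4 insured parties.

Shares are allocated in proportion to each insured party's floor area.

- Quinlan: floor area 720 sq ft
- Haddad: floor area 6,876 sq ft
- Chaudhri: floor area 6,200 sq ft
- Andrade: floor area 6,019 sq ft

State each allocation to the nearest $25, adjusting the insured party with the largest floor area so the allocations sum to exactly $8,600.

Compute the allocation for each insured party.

Quinlan: $300 · Haddad: $3,000 · Chaudhri: $2,700 · Andrade: $2,600

Total floor area = 720 + 6,876 + 6,200 + 6,019 = 19,815.
Unrounded shares: Quinlan 312.49; Haddad 2,984.28; Chaudhri 2,690.89; Andrade 2,612.33.
After rounding ($25): Quinlan $300; Haddad $2,975; Chaudhri $2,700; Andrade $2,600. Sum = $8,575.
Difference $8,600 − $8,575 = +$25 applied to largest floor area (Haddad): Haddad becomes $3,000.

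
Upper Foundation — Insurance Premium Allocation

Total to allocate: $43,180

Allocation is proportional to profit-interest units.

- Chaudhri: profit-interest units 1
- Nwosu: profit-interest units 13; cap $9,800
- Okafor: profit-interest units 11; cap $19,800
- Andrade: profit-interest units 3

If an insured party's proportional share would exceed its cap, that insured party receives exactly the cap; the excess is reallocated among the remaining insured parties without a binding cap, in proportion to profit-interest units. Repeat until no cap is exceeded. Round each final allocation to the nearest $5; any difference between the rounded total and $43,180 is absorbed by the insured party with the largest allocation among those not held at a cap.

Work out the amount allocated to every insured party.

Chaudhri: $3,395; Nwosu: $9,800; Okafor: $19,800; Andrade: $10,185

Sum of profit-interest units: 28.
Proportional shares (ignoring caps): Chaudhri 1,542.14; Nwosu 20,047.86; Okafor 16,963.57; Andrade 4,626.43.
Capped: Nwosu ($9,800); balance $33,380 reallocated over remaining profit-interest units 15.
Capped: Okafor ($19,800); balance $13,580 reallocated over remaining profit-interest units 4.
Remaining shares: Chaudhri 3,395.00 → $3,395; Andrade 10,185.00 → $10,185.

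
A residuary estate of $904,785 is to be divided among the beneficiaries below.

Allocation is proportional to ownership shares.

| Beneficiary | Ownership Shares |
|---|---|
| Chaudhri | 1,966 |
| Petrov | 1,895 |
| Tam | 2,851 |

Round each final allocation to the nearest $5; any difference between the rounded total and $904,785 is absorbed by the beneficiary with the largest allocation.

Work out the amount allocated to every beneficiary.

Chaudhri: $265,020 · Petrov: $255,450 · Tam: $384,315

Combined ownership shares = 6,712.
Unrounded shares: Chaudhri 1,966/6,712 × $904,785 = 265,018.97; Petrov 1,895/6,712 × $904,785 = 255,448.09; Tam 2,851/6,712 × $904,785 = 384,317.94.
Rounded to nearest $5: Chaudhri $265,020; Petrov $255,450; Tam $384,320. Sum = $904,790.
Difference $904,785 − $904,790 = −$5 applied to largest allocation (Tam): Tam becomes $384,315.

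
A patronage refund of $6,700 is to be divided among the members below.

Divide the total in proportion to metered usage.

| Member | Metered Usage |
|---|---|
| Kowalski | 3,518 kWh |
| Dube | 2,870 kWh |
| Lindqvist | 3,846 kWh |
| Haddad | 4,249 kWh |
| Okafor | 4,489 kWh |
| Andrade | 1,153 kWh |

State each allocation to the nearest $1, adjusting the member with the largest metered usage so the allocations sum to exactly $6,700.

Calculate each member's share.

Metered usage total: 3,518 + 2,870 + 3,846 + 4,249 + 4,489 + 1,153 = 20,125.
Unrounded shares: Kowalski 1,171.21; Dube 955.48; Lindqvist 1,280.41; Haddad 1,414.57; Okafor 1,494.47; Andrade 383.86.
At nearest $1: Kowalski $1,171; Dube $955; Lindqvist $1,280; Haddad $1,415; Okafor $1,494; Andrade $384. Sum = $6,699.
Difference $6,700 − $6,699 = +$1 applied to largest metered usage (Okafor): Okafor becomes $1,495.

Kowalski: $1,171 · Dube: $955 · Lindqvist: $1,280 · Haddad: $1,415 · Okafor: $1,495 · Andrade: $384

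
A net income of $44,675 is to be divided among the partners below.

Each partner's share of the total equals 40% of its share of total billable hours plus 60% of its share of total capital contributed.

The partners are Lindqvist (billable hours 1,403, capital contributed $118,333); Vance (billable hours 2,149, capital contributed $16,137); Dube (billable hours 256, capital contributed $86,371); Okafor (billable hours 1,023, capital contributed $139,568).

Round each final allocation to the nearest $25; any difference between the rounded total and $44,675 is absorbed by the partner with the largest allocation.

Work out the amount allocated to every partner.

Lindqvist: $14,000; Vance: $9,150; Dube: $7,375; Okafor: $14,150

Totals — billable hours 4,831, capital contributed 360,409.
Composite weights (40% billable hours + 60% capital contributed): Lindqvist 0.3132; Vance 0.2048; Dube 0.1650; Okafor 0.3171.
Proportional shares: Lindqvist 13,990.61; Vance 9,149.38; Dube 7,370.69; Okafor 14,164.31.
Rounded to nearest $25: Lindqvist $14,000; Vance $9,150; Dube $7,375; Okafor $14,175. Sum = $44,700.
Difference $44,675 − $44,700 = −$25 applied to largest allocation (Okafor): Okafor becomes $14,150.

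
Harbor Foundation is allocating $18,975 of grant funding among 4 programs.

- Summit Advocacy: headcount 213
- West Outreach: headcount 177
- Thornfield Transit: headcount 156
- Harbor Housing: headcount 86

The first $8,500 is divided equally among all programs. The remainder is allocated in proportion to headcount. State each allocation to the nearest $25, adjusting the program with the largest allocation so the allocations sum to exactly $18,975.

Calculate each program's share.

Summit Advocacy: $5,675 | West Outreach: $5,050 | Thornfield Transit: $4,700 | Harbor Housing: $3,550

First tranche $8,500 split equally: $2,125 each.
Remainder $10,475 by headcount (total 632): Summit Advocacy 3,530.34 → $3,525; West Outreach 2,933.66 → $2,925; Thornfield Transit 2,585.60 → $2,575; Harbor Housing 1,425.40 → $1,425.
Rounding difference +$25 on remainder applied to Summit Advocacy.
Totals: Summit Advocacy $2,125 + $3,550 = $5,675; West Outreach $2,125 + $2,925 = $5,050; Thornfield Transit $2,125 + $2,575 = $4,700; Harbor Housing $2,125 + $1,425 = $3,550.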